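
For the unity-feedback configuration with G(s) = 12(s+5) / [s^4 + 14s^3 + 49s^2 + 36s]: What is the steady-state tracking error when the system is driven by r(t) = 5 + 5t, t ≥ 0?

The denominator has no term below 36s — 1 pole at s=0, type 1. Taking each input component in turn:
  • 5: tracked with zero error.
  • 5t: e_ss = 5/K_v with K_v=5/3 → 3.
Total e_ss = 3.

3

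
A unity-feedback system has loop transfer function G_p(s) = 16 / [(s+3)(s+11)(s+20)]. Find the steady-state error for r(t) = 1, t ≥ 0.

165/169

No free integrators in G_p(s): this is a type 0 system.
K_p = lim_{s→0} G_p(s) = 16 / (3·11·20) = 4/165.
e_ss = 1/(1 + K_p) = 1/(169/165) = 165/169.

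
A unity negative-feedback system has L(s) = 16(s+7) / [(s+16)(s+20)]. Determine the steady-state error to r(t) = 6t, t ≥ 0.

infinity

The open loop has no poles at the origin → type 0 system.
K_v = lim_{s→0} s·L(s) = 0; the steady-state error to this ramp input grows without bound.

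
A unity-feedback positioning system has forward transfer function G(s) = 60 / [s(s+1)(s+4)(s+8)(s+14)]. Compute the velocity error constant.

G(s) has one factor of s in the denominator, so the system is type 1.
K_v = lim_{s→0} s·G(s) = 60 / (1·4·8·14) = 15/112.

15/112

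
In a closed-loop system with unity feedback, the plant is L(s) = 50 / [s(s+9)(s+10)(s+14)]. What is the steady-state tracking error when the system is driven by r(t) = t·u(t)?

One free integrator in L(s): this is a type 1 system.
K_v = lim_{s→0} s·L(s) = 50 / (9·10·14) = 5/126.
e_ss = 1/K_v = 1/(5/126) = 25.2.

25.2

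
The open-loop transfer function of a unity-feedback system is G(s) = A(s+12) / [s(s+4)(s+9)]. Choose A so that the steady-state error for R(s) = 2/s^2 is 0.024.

One free integrator in G(s): this is a type 1 system.
K_v = lim_{s→0} s·G(s) = A·12 / (4·9) = (1/3)·A.
e_ss = 2/K_v = 0.024 ⇒ K_v = 250/3 ⇒ A = (250/3)/(1/3) = 250.

250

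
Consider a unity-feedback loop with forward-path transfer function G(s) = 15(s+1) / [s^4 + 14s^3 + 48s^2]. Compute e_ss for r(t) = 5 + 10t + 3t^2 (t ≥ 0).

19.2

The denominator has no term below 48s^2 — 2 poles at s=0, type 2. Taking each input component in turn:
  • 5: tracked with zero error.
  • 10t: tracked with zero error.
  • 3t^2: e_ss = 6/K_a with K_a=0.3125 → 19.2.
Total e_ss = 19.2.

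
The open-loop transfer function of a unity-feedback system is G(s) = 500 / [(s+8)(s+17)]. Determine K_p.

125/34

No free integrators in G(s): this is a type 0 system.
K_p = lim_{s→0} G(s) = 500 / (8·17) = 125/34.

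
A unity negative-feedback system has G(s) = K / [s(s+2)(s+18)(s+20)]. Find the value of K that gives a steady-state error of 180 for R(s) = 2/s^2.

8

System type = 1 (one pole at s=0).
K_v = lim_{s→0} s·G(s) = K / (2·18·20) = (1/720)·K.
e_ss = 2/K_v = 180 ⇒ K_v = 1/90 ⇒ K = (1/90)/(1/720) = 8.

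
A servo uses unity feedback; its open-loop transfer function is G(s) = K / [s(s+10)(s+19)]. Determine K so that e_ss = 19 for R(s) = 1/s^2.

10

One free integrator in G(s): this is a type 1 system.
K_v = lim_{s→0} s·G(s) = K / (10·19) = (1/190)·K.
e_ss = 1/K_v = 19 ⇒ K_v = 1/19 ⇒ K = (1/19)/(1/190) = 10.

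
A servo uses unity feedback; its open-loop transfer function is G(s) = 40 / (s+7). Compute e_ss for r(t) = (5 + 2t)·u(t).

No free integrators in G(s): this is a type 0 system. Treating each term separately:
  • 5: e_ss = 5/(1+K_p) with K_p=40/7 → 35/47.
  • 2t: a type-0 system cannot track it, e_ss → ∞.
The unbounded component dominates.

infinity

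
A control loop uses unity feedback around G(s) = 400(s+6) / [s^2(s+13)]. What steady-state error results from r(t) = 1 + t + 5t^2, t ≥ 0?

G(s) has two factors of s in the denominator, so the system is type 2. Taking each input component in turn:
  • 1: tracked with zero error.
  • t: tracked with zero error.
  • 5t^2: e_ss = 10/K_a with K_a=2400/13 → 13/240.
Total e_ss = 13/240.

13/240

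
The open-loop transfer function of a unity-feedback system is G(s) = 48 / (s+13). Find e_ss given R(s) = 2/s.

26/61

System type = 0 (no poles at s=0).
K_p = lim_{s→0} G(s) = 48 / (13) = 48/13.
e_ss = 2/(1 + K_p) = 2/(61/13) = 26/61.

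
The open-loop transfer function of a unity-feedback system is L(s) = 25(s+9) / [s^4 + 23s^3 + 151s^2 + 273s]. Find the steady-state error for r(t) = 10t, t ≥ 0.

182/15

Factoring s from the denominator leaves a polynomial with constant term 273, so the system is type 1.
K_v = lim_{s→0} s·L(s) = 25·9 / 273 = 75/91.
e_ss = 10/K_v = 10/(75/91) = 182/15.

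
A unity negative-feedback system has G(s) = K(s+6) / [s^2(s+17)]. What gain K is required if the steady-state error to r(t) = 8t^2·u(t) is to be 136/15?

5

G(s) has two factors of s in the denominator, so the system is type 2.
K_a = lim_{s→0} s^2·G(s) = K·6 / (17) = (6/17)·K.
e_ss = 16/K_a = 136/15 ⇒ K_a = 30/17 ⇒ K = (30/17)/(6/17) = 5.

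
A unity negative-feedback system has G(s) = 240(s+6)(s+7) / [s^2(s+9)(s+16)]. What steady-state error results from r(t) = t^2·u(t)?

1/35

The open loop has two poles at the origin → type 2 system.
K_a = lim_{s→0} s^2·G(s) = 240·6·7 / (9·16) = 70.
r(t) = t^2 gives R(s) = 2/s^3.
e_ss = 2/K_a = 2/70 = 1/35.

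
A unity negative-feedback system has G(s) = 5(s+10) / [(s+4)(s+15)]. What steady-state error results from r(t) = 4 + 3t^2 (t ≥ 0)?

No free integrators in G(s): this is a type 0 system. By superposition:
  • 4: e_ss = 4/(1+K_p) with K_p=5/6 → 24/11.
  • 3t^2: a type-0 system cannot track it, e_ss → ∞.
The unbounded component dominates.

infinity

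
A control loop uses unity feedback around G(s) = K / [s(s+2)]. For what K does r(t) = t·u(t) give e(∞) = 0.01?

200

System type = 1 (one pole at s=0).
K_v = lim_{s→0} s·G(s) = K / (2) = 0.5·K.
e_ss = 1/K_v = 0.01 ⇒ K_v = 100 ⇒ K = 100/0.5 = 200.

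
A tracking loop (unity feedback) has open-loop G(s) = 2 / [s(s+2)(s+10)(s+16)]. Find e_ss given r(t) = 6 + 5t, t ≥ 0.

800

G(s) has one factor of s in the denominator, so the system is type 1. Taking each input component in turn:
  • 6: tracked with zero error.
  • 5t: e_ss = 5/K_v with K_v=1/160 → 800.
Total e_ss = 800.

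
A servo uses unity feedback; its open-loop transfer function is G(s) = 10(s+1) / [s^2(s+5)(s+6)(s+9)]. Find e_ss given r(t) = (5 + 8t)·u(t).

0

G(s) has two factors of s in the denominator, so the system is type 2. Treating each term separately:
  • 5: tracked with zero error.
  • 8t: tracked with zero error.
Total e_ss = 0.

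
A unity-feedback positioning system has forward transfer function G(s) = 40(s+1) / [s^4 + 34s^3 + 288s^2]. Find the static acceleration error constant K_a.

Lowest-order denominator term is 288s^2, so the open loop has 2 poles at the origin → type 2 system.
K_a = lim_{s→0} s^2·G(s) = 40·1 / 288 = 5/36.

5/36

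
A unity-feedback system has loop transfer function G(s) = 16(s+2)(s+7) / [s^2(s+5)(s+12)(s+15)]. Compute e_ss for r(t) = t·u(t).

G(s) has two factors of s in the denominator, so the system is type 2.
K_v = ∞ for a type-2 system; e_ss to a ramp is zero.

0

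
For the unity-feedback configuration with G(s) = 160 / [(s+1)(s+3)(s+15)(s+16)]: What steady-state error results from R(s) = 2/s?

System type = 0 (no poles at s=0).
K_p = lim_{s→0} G(s) = 160 / (1·3·15·16) = 2/9.
e_ss = 2/(1 + K_p) = 2/(11/9) = 18/11.

18/11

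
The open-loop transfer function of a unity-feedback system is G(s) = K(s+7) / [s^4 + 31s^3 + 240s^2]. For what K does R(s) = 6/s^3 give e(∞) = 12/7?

The denominator has no term below 240s^2 — 2 poles at s=0, type 2.
K_a = lim_{s→0} s^2·G(s) = K·7 / 240 = (7/240)·K.
e_ss = 6/K_a = 12/7 ⇒ K_a = 3.5 ⇒ K = 3.5/(7/240) = 120.

120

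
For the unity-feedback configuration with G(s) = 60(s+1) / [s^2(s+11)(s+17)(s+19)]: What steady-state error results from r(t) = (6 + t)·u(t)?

0

G(s) has two factors of s in the denominator, so the system is type 2. By superposition:
  • 6: tracked with zero error.
  • t: tracked with zero error.
Total e_ss = 0.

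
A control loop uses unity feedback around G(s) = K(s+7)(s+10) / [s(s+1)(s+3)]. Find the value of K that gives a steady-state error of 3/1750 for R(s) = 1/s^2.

One free integrator in G(s): this is a type 1 system.
K_v = lim_{s→0} s·G(s) = K·7·10 / (1·3) = (70/3)·K.
e_ss = 1/K_v = 3/1750 ⇒ K_v = 1750/3 ⇒ K = (1750/3)/(70/3) = 25.

25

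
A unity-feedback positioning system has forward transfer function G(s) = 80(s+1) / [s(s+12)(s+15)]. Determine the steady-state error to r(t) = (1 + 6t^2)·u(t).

infinity

G(s) has one factor of s in the denominator, so the system is type 1. Taking each input component in turn:
  • 1: tracked with zero error.
  • 6t^2: a type-1 system cannot track it, e_ss → ∞.
The unbounded component dominates.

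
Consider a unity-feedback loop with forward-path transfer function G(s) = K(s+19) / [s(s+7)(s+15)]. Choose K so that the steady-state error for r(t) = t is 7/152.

One free integrator in G(s): this is a type 1 system.
K_v = lim_{s→0} s·G(s) = K·19 / (7·15) = (19/105)·K.
e_ss = 1/K_v = 7/152 ⇒ K_v = 152/7 ⇒ K = (152/7)/(19/105) = 120.

120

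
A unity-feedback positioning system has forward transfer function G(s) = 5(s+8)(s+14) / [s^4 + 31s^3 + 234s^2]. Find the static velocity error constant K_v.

infinity

K_v = lim_{s→0} s·G(s); with 2 poles at the origin the limit diverges, so K_v = ∞.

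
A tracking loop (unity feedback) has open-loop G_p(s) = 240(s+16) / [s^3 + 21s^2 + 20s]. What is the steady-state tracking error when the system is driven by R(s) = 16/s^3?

Lowest-order denominator term is 20s, so the open loop has 1 pole at the origin → type 1 system.
For a type-1 system K_a = 0, so e_ss to a parabolic input is unbounded.

infinity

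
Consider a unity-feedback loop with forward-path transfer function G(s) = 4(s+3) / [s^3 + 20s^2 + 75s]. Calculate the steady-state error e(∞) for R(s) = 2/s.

Lowest-order denominator term is 75s, so the open loop has 1 pole at the origin → type 1 system.
K_p = ∞ for a type-1 system; e_ss to a step is zero.

0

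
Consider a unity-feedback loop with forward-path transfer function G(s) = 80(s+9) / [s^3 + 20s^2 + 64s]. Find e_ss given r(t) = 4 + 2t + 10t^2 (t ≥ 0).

infinity

Lowest-order denominator term is 64s, so the open loop has 1 pole at the origin → type 1 system. By superposition:
  • 4: tracked with zero error.
  • 2t: e_ss = 2/K_v with K_v=11.25 → 8/45.
  • 10t^2: a type-1 system cannot track it, e_ss → ∞.
The unbounded component dominates.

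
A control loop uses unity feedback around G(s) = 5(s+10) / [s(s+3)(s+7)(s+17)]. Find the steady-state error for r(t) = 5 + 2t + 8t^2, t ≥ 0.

infinity

One free integrator in G(s): this is a type 1 system. By superposition:
  • 5: tracked with zero error.
  • 2t: e_ss = 2/K_v with K_v=50/357 → 14.28.
  • 8t^2: a type-1 system cannot track it, e_ss → ∞.
The unbounded component dominates.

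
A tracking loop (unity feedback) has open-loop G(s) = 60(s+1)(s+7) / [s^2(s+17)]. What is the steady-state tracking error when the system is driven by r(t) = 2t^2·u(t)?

Two free integrators in G(s): this is a type 2 system.
K_a = lim_{s→0} s^2·G(s) = 60·1·7 / (17) = 420/17.
r(t) = 2t^2 gives R(s) = 4/s^3.
e_ss = 4/K_a = 4/(420/17) = 17/105.

17/105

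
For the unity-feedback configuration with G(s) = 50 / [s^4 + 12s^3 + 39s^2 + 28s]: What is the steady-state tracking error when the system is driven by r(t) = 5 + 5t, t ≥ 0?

Lowest-order denominator term is 28s, so the open loop has 1 pole at the origin → type 1 system. By superposition:
  • 5: tracked with zero error.
  • 5t: e_ss = 5/K_v with K_v=25/14 → 2.8.
Total e_ss = 2.8.

2.8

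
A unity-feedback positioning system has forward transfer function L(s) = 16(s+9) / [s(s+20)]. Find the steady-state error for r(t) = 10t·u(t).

25/18

The open loop has one pole at the origin → type 1 system.
K_v = lim_{s→0} s·L(s) = 16·9 / (20) = 7.2.
e_ss = 10/K_v = 10/7.2 = 25/18.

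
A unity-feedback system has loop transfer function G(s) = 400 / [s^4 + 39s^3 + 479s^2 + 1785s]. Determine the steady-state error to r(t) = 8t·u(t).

Factoring s from the denominator leaves a polynomial with constant term 1785, so the system is type 1.
K_v = lim_{s→0} s·G(s) = 400 / 1785 = 80/357.
e_ss = 8/K_v = 8/(80/357) = 35.7.

35.7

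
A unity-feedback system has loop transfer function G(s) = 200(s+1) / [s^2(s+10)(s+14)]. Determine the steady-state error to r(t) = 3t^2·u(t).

System type = 2 (two poles at s=0).
K_a = lim_{s→0} s^2·G(s) = 200·1 / (10·14) = 10/7.
r(t) = 3t^2 gives R(s) = 6/s^3.
e_ss = 6/K_a = 6/(10/7) = 4.2.

4.2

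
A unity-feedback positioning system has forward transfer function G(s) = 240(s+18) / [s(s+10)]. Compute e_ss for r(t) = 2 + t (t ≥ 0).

1/432

One free integrator in G(s): this is a type 1 system. Taking each input component in turn:
  • 2: tracked with zero error.
  • t: e_ss = 1/K_v with K_v=432 → 1/432.
Total e_ss = 1/432.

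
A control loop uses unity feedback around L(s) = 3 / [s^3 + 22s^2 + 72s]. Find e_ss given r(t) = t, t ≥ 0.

Factoring s from the denominator leaves a polynomial with constant term 72, so the system is type 1.
K_v = lim_{s→0} s·L(s) = 3 / 72 = 1/24.
e_ss = 1/K_v = 1/(1/24) = 24.

24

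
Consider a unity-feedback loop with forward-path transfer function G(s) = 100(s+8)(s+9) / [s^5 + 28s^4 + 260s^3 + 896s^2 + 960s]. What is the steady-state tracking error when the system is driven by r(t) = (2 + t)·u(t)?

Factoring s from the denominator leaves a polynomial with constant term 960, so the system is type 1. Taking each input component in turn:
  • 2: tracked with zero error.
  • t: e_ss = 1/K_v with K_v=7.5 → 2/15.
Total e_ss = 2/15.

2/15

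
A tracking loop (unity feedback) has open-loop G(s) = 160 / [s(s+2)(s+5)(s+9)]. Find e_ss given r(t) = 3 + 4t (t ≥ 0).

2.25

One free integrator in G(s): this is a type 1 system. Treating each term separately:
  • 3: tracked with zero error.
  • 4t: e_ss = 4/K_v with K_v=16/9 → 2.25.
Total e_ss = 2.25.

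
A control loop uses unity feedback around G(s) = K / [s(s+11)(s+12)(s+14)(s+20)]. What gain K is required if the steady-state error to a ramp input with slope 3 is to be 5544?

One free integrator in G(s): this is a type 1 system.
K_v = lim_{s→0} s·G(s) = K / (11·12·14·20) = (1/36960)·K.
e_ss = 3/K_v = 5544 ⇒ K_v = 1/1848 ⇒ K = (1/1848)/(1/36960) = 20.

20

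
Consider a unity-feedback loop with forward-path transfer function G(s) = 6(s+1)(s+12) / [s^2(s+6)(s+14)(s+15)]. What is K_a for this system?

The open loop has two poles at the origin → type 2 system.
K_a = lim_{s→0} s^2·G(s) = 6·1·12 / (6·14·15) = 2/35.

2/35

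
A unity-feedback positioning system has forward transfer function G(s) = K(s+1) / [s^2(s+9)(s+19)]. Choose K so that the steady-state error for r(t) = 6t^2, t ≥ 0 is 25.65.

System type = 2 (two poles at s=0).
K_a = lim_{s→0} s^2·G(s) = K·1 / (9·19) = (1/171)·K.
e_ss = 12/K_a = 25.65 ⇒ K_a = 80/171 ⇒ K = (80/171)/(1/171) = 80.

80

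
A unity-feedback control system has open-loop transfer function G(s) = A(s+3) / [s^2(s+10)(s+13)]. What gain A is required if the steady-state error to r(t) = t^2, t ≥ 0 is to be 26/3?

10

The open loop has two poles at the origin → type 2 system.
K_a = lim_{s→0} s^2·G(s) = A·3 / (10·13) = (3/130)·A.
e_ss = 2/K_a = 26/3 ⇒ K_a = 3/13 ⇒ A = (3/13)/(3/130) = 10.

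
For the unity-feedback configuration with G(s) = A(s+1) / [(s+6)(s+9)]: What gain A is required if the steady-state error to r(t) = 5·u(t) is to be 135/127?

200

The open loop has no poles at the origin → type 0 system.
K_p = lim_{s→0} G(s) = A·1 / (6·9) = (1/54)·A.
e_ss = 5/(1 + K_p) = 135/127 ⇒ 1 + (1/54)·A = 127/27 ⇒ A = 200.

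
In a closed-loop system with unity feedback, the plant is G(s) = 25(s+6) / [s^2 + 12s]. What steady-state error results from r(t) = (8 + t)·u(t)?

The denominator has no term below 12s — 1 pole at s=0, type 1. Taking each input component in turn:
  • 8: tracked with zero error.
  • t: e_ss = 1/K_v with K_v=12.5 → 0.08.
Total e_ss = 0.08.

0.08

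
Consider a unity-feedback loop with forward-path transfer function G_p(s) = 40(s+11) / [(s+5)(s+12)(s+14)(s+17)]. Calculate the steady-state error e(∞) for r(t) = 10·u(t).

1785/184

System type = 0 (no poles at s=0).
K_p = lim_{s→0} G_p(s) = 40·11 / (5·12·14·17) = 11/357.
e_ss = 10/(1 + K_p) = 10/(368/357) = 1785/184.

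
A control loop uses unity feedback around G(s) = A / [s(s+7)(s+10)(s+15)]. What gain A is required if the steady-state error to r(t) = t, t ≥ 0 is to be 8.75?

G(s) has one factor of s in the denominator, so the system is type 1.
K_v = lim_{s→0} s·G(s) = A / (7·10·15) = (1/1050)·A.
e_ss = 1/K_v = 8.75 ⇒ K_v = 4/35 ⇒ A = (4/35)/(1/1050) = 120.

120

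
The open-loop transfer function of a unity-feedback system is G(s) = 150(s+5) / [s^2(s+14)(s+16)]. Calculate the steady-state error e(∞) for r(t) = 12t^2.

7.168

System type = 2 (two poles at s=0).
K_a = lim_{s→0} s^2·G(s) = 150·5 / (14·16) = 375/112.
r(t) = 12t^2 gives R(s) = 24/s^3.
e_ss = 24/K_a = 24/(375/112) = 7.168.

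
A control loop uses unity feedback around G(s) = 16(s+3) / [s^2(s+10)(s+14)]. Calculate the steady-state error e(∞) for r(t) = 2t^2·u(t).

35/3

G(s) has two factors of s in the denominator, so the system is type 2.
K_a = lim_{s→0} s^2·G(s) = 16·3 / (10·14) = 12/35.
r(t) = 2t^2 gives R(s) = 4/s^3.
e_ss = 4/K_a = 4/(12/35) = 35/3.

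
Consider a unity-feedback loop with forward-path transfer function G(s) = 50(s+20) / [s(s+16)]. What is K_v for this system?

G(s) has one factor of s in the denominator, so the system is type 1.
K_v = lim_{s→0} s·G(s) = 50·20 / (16) = 62.5.

62.5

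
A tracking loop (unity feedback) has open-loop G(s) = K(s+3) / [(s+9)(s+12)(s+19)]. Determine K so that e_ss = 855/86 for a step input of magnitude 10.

4

The open loop has no poles at the origin → type 0 system.
K_p = lim_{s→0} G(s) = K·3 / (9·12·19) = (1/684)·K.
e_ss = 10/(1 + K_p) = 855/86 ⇒ 1 + (1/684)·K = 172/171 ⇒ K = 4.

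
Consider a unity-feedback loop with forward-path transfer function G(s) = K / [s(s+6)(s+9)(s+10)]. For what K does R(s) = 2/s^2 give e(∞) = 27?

40

G(s) has one factor of s in the denominator, so the system is type 1.
K_v = lim_{s→0} s·G(s) = K / (6·9·10) = (1/540)·K.
e_ss = 2/K_v = 27 ⇒ K_v = 2/27 ⇒ K = (2/27)/(1/540) = 40.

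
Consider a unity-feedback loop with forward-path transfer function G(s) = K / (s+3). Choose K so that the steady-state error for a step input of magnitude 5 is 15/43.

40

No free integrators in G(s): this is a type 0 system.
K_p = lim_{s→0} G(s) = K / (3) = (1/3)·K.
e_ss = 5/(1 + K_p) = 15/43 ⇒ 1 + (1/3)·K = 43/3 ⇒ K = 40.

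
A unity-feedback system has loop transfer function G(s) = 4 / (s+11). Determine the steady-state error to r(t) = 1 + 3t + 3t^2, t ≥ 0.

System type = 0 (no poles at s=0). Treating each term separately:
  • 1: e_ss = 1/(1+K_p) with K_p=4/11 → 11/15.
  • 3t: a type-0 system cannot track it, e_ss → ∞.
  • 3t^2: a type-0 system cannot track it, e_ss → ∞.
The unbounded component dominates.

infinity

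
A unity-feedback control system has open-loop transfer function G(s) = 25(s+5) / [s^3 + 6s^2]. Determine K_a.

125/6

The denominator has no term below 6s^2 — 2 poles at s=0, type 2.
K_a = lim_{s→0} s^2·G(s) = 25·5 / 6 = 125/6.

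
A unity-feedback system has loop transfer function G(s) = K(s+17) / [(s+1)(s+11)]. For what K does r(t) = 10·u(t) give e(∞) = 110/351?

20

System type = 0 (no poles at s=0).
K_p = lim_{s→0} G(s) = K·17 / (1·11) = (17/11)·K.
e_ss = 10/(1 + K_p) = 110/351 ⇒ 1 + (17/11)·K = 351/11 ⇒ K = 20.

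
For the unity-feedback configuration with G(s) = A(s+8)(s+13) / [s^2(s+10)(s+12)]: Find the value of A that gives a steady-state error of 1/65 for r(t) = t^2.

150

G(s) has two factors of s in the denominator, so the system is type 2.
K_a = lim_{s→0} s^2·G(s) = A·8·13 / (10·12) = (13/15)·A.
e_ss = 2/K_a = 1/65 ⇒ K_a = 130 ⇒ A = 130/(13/15) = 150.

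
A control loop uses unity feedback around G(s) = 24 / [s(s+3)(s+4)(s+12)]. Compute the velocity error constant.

System type = 1 (one pole at s=0).
K_v = lim_{s→0} s·G(s) = 24 / (3·4·12) = 1/6.

1/6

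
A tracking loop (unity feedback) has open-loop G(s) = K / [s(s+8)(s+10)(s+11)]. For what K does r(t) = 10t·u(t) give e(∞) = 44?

200

The open loop has one pole at the origin → type 1 system.
K_v = lim_{s→0} s·G(s) = K / (8·10·11) = (1/880)·K.
e_ss = 10/K_v = 44 ⇒ K_v = 5/22 ⇒ K = (5/22)/(1/880) = 200.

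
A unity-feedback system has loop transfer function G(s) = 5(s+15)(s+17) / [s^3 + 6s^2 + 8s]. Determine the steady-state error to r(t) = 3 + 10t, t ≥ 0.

The denominator has no term below 8s — 1 pole at s=0, type 1. Taking each input component in turn:
  • 3: tracked with zero error.
  • 10t: e_ss = 10/K_v with K_v=159.375 → 16/255.
Total e_ss = 16/255.

16/255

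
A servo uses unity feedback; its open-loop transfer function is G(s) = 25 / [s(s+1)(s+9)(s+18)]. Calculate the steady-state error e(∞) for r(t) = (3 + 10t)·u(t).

The open loop has one pole at the origin → type 1 system. By superposition:
  • 3: tracked with zero error.
  • 10t: e_ss = 10/K_v with K_v=25/162 → 64.8.
Total e_ss = 64.8.

64.8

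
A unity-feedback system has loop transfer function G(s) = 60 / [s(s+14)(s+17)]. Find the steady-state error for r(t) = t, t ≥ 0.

One free integrator in G(s): this is a type 1 system.
K_v = lim_{s→0} s·G(s) = 60 / (14·17) = 30/119.
e_ss = 1/K_v = 1/(30/119) = 119/30.

119/30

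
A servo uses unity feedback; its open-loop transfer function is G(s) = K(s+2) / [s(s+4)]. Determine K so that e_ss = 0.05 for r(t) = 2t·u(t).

One free integrator in G(s): this is a type 1 system.
K_v = lim_{s→0} s·G(s) = K·2 / (4) = 0.5·K.
e_ss = 2/K_v = 0.05 ⇒ K_v = 40 ⇒ K = 40/0.5 = 80.

80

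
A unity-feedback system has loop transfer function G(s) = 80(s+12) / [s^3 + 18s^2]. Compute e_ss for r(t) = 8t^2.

0.3

The denominator has no term below 18s^2 — 2 poles at s=0, type 2.
K_a = lim_{s→0} s^2·G(s) = 80·12 / 18 = 160/3.
r(t) = 8t^2 gives R(s) = 16/s^3.
e_ss = 16/K_a = 16/(160/3) = 0.3.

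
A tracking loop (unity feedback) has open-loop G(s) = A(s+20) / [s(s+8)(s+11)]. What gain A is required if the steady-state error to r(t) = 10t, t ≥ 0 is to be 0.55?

80

The open loop has one pole at the origin → type 1 system.
K_v = lim_{s→0} s·G(s) = A·20 / (8·11) = (5/22)·A.
e_ss = 10/K_v = 0.55 ⇒ K_v = 200/11 ⇒ A = (200/11)/(5/22) = 80.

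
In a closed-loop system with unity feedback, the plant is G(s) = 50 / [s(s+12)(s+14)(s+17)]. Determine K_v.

25/1428

System type = 1 (one pole at s=0).
K_v = lim_{s→0} s·G(s) = 50 / (12·14·17) = 25/1428.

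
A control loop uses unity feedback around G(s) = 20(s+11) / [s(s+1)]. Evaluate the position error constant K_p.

K_p = lim_{s→0} G(s); with 1 pole at the origin the limit diverges, so K_p = ∞.

infinity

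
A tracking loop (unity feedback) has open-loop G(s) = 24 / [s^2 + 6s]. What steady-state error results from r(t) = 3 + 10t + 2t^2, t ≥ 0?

Factoring s from the denominator leaves a polynomial with constant term 6, so the system is type 1. Taking each input component in turn:
  • 3: tracked with zero error.
  • 10t: e_ss = 10/K_v with K_v=4 → 2.5.
  • 2t^2: a type-1 system cannot track it, e_ss → ∞.
The unbounded component dominates.

infinity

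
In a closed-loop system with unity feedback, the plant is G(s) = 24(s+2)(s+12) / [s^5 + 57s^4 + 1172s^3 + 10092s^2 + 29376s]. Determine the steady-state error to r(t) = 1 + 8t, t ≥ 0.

The denominator has no term below 29376s — 1 pole at s=0, type 1. By superposition:
  • 1: tracked with zero error.
  • 8t: e_ss = 8/K_v with K_v=1/51 → 408.
Total e_ss = 408.

408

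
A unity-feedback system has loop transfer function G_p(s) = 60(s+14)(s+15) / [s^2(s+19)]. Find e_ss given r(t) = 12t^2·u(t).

19/525

Two free integrators in G_p(s): this is a type 2 system.
K_a = lim_{s→0} s^2·G_p(s) = 60·14·15 / (19) = 12600/19.
r(t) = 12t^2 gives R(s) = 24/s^3.
e_ss = 24/K_a = 24/(12600/19) = 19/525.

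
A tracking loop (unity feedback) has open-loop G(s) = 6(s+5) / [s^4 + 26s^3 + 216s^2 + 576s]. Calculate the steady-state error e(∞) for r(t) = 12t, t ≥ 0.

The denominator has no term below 576s — 1 pole at s=0, type 1.
K_v = lim_{s→0} s·G(s) = 6·5 / 576 = 5/96.
e_ss = 12/K_v = 12/(5/96) = 230.4.

230.4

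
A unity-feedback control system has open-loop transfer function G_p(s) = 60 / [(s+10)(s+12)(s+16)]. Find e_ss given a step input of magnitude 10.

320/33

No free integrators in G_p(s): this is a type 0 system.
K_p = lim_{s→0} G_p(s) = 60 / (10·12·16) = 1/32.
e_ss = 10/(1 + K_p) = 10/(33/32) = 320/33.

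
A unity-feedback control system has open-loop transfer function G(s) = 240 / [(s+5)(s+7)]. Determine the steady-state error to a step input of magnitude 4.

No free integrators in G(s): this is a type 0 system.
K_p = lim_{s→0} G(s) = 240 / (5·7) = 48/7.
e_ss = 4/(1 + K_p) = 4/(55/7) = 28/55.

28/55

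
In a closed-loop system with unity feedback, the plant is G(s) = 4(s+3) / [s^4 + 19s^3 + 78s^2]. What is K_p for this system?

infinity

K_p = lim_{s→0} G(s); with 2 poles at the origin the limit diverges, so K_p = ∞.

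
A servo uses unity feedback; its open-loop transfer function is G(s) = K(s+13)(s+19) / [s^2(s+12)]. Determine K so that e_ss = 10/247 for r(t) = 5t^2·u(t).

G(s) has two factors of s in the denominator, so the system is type 2.
K_a = lim_{s→0} s^2·G(s) = K·13·19 / (12) = (247/12)·K.
e_ss = 10/K_a = 10/247 ⇒ K_a = 247 ⇒ K = 247/(247/12) = 12.

12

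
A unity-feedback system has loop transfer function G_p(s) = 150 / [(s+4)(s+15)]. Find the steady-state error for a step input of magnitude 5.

The open loop has no poles at the origin → type 0 system.
K_p = lim_{s→0} G_p(s) = 150 / (4·15) = 2.5.
e_ss = 5/(1 + K_p) = 5/3.5 = 10/7.

10/7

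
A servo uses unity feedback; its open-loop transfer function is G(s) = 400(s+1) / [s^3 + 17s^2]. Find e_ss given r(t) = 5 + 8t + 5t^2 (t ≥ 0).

Lowest-order denominator term is 17s^2, so the open loop has 2 poles at the origin → type 2 system. Taking each input component in turn:
  • 5: tracked with zero error.
  • 8t: tracked with zero error.
  • 5t^2: e_ss = 10/K_a with K_a=400/17 → 0.425.
Total e_ss = 0.425.

0.425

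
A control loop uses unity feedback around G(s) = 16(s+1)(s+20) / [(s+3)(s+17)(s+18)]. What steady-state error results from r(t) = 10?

No free integrators in G(s): this is a type 0 system.
K_p = lim_{s→0} G(s) = 16·1·20 / (3·17·18) = 160/459.
e_ss = 10/(1 + K_p) = 10/(619/459) = 4590/619.

4590/619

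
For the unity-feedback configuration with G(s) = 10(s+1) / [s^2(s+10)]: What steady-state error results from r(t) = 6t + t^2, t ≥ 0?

G(s) has two factors of s in the denominator, so the system is type 2. Taking each input component in turn:
  • 6t: tracked with zero error.
  • t^2: e_ss = 2/K_a with K_a=1 → 2.
Total e_ss = 2.

2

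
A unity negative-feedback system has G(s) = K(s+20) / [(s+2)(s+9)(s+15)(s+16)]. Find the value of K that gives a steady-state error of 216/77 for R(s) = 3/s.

15

The open loop has no poles at the origin → type 0 system.
K_p = lim_{s→0} G(s) = K·20 / (2·9·15·16) = (1/216)·K.
e_ss = 3/(1 + K_p) = 216/77 ⇒ 1 + (1/216)·K = 77/72 ⇒ K = 15.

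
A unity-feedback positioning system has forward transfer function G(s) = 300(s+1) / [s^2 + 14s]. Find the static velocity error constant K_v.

Factoring s from the denominator leaves a polynomial with constant term 14, so the system is type 1.
K_v = lim_{s→0} s·G(s) = 300·1 / 14 = 150/7.

150/7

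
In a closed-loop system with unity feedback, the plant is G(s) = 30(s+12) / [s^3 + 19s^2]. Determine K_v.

K_v = lim_{s→0} s·G(s); with 2 poles at the origin the limit diverges, so K_v = ∞.

infinity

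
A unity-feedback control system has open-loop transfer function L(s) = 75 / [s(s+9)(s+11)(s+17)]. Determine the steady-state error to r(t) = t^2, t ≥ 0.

infinity

L(s) has one factor of s in the denominator, so the system is type 1.
K_a = lim_{s→0} s^2·L(s) = 0; the steady-state error to this parabolic input grows without bound.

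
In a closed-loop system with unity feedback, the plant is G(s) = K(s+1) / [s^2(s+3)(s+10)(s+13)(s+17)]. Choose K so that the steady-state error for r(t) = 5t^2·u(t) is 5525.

System type = 2 (two poles at s=0).
K_a = lim_{s→0} s^2·G(s) = K·1 / (3·10·13·17) = (1/6630)·K.
e_ss = 10/K_a = 5525 ⇒ K_a = 2/1105 ⇒ K = (2/1105)/(1/6630) = 12.

12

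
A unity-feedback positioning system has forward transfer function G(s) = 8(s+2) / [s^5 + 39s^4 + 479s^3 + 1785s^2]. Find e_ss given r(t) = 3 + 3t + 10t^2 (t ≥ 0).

2231.25

Factoring s^2 from the denominator leaves a polynomial with constant term 1785, so the system is type 2. Taking each input component in turn:
  • 3: tracked with zero error.
  • 3t: tracked with zero error.
  • 10t^2: e_ss = 20/K_a with K_a=16/1785 → 2231.25.
Total e_ss = 2231.25.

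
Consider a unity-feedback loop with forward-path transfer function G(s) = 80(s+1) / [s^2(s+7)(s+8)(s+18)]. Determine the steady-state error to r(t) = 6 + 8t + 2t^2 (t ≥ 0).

50.4

System type = 2 (two poles at s=0). Taking each input component in turn:
  • 6: tracked with zero error.
  • 8t: tracked with zero error.
  • 2t^2: e_ss = 4/K_a with K_a=5/63 → 50.4.
Total e_ss = 50.4.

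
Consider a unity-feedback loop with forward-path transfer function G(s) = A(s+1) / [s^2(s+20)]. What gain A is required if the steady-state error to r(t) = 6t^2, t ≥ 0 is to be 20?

Two free integrators in G(s): this is a type 2 system.
K_a = lim_{s→0} s^2·G(s) = A·1 / (20) = 0.05·A.
e_ss = 12/K_a = 20 ⇒ K_a = 0.6 ⇒ A = 0.6/0.05 = 12.

12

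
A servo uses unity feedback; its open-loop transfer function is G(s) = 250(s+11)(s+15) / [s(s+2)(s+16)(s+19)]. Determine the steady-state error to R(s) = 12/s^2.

The open loop has one pole at the origin → type 1 system.
K_v = lim_{s→0} s·G(s) = 250·11·15 / (2·16·19) = 20625/304.
e_ss = 12/K_v = 12/(20625/304) = 1216/6875.

1216/6875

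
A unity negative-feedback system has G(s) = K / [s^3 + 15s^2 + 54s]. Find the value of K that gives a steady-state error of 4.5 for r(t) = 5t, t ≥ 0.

60

Lowest-order denominator term is 54s, so the open loop has 1 pole at the origin → type 1 system.
K_v = lim_{s→0} s·G(s) = K / 54 = (1/54)·K.
e_ss = 5/K_v = 4.5 ⇒ K_v = 10/9 ⇒ K = (10/9)/(1/54) = 60.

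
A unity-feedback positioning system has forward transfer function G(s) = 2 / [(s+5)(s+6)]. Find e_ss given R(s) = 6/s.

G(s) has no factors of s in the denominator, so the system is type 0.
K_p = lim_{s→0} G(s) = 2 / (5·6) = 1/15.
e_ss = 6/(1 + K_p) = 6/(16/15) = 5.625.

5.625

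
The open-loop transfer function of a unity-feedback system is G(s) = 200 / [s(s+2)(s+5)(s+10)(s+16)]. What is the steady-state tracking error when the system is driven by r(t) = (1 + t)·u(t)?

System type = 1 (one pole at s=0). Taking each input component in turn:
  • 1: tracked with zero error.
  • t: e_ss = 1/K_v with K_v=0.125 → 8.
Total e_ss = 8.

8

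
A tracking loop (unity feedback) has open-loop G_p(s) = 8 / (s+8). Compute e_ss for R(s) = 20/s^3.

No free integrators in G_p(s): this is a type 0 system.
K_a = lim_{s→0} s^2·G_p(s) = 0; the steady-state error to this parabolic input grows without bound.

infinity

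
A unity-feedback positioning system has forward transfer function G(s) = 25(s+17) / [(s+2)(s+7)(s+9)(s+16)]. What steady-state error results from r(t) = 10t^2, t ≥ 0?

infinity

System type = 0 (no poles at s=0).
For a type-0 system K_a = 0, so e_ss to a parabolic input is unbounded.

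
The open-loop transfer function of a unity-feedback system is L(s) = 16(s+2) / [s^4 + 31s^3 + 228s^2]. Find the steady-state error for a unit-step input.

0

The denominator has no term below 228s^2 — 2 poles at s=0, type 2.
K_p = ∞ for a type-2 system; e_ss to a step is zero.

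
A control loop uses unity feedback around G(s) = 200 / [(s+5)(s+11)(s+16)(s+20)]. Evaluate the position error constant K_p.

1/88

G(s) has no factors of s in the denominator, so the system is type 0.
K_p = lim_{s→0} G(s) = 200 / (5·11·16·20) = 1/88.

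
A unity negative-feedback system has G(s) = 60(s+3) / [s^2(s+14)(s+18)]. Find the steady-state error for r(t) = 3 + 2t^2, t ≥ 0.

5.6

G(s) has two factors of s in the denominator, so the system is type 2. Treating each term separately:
  • 3: tracked with zero error.
  • 2t^2: e_ss = 4/K_a with K_a=5/7 → 5.6.
Total e_ss = 5.6.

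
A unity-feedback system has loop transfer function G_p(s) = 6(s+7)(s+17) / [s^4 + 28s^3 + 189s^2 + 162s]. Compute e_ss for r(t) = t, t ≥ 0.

Lowest-order denominator term is 162s, so the open loop has 1 pole at the origin → type 1 system.
K_v = lim_{s→0} s·G_p(s) = 6·7·17 / 162 = 119/27.
e_ss = 1/K_v = 1/(119/27) = 27/119.

27/119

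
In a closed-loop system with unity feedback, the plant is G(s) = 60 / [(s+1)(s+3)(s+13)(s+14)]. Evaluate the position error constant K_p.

System type = 0 (no poles at s=0).
K_p = lim_{s→0} G(s) = 60 / (1·3·13·14) = 10/91.

10/91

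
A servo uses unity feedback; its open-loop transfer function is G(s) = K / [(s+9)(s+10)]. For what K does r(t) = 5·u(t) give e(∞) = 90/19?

The open loop has no poles at the origin → type 0 system.
K_p = lim_{s→0} G(s) = K / (9·10) = (1/90)·K.
e_ss = 5/(1 + K_p) = 90/19 ⇒ 1 + (1/90)·K = 19/18 ⇒ K = 5.

5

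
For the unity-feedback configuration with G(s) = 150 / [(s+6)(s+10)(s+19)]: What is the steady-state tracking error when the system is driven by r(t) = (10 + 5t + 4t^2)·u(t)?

The open loop has no poles at the origin → type 0 system. Treating each term separately:
  • 10: e_ss = 10/(1+K_p) with K_p=5/38 → 380/43.
  • 5t: a type-0 system cannot track it, e_ss → ∞.
  • 4t^2: a type-0 system cannot track it, e_ss → ∞.
The unbounded component dominates.

infinity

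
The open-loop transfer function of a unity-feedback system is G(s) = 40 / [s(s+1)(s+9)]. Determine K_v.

G(s) has one factor of s in the denominator, so the system is type 1.
K_v = lim_{s→0} s·G(s) = 40 / (1·9) = 40/9.

40/9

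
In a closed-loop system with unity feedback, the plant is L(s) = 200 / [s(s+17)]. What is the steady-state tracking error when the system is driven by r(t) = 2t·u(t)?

The open loop has one pole at the origin → type 1 system.
K_v = lim_{s→0} s·L(s) = 200 / (17) = 200/17.
e_ss = 2/K_v = 2/(200/17) = 0.17.

0.17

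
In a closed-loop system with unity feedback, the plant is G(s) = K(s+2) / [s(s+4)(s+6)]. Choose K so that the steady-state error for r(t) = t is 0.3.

40

One free integrator in G(s): this is a type 1 system.
K_v = lim_{s→0} s·G(s) = K·2 / (4·6) = (1/12)·K.
e_ss = 1/K_v = 0.3 ⇒ K_v = 10/3 ⇒ K = (10/3)/(1/12) = 40.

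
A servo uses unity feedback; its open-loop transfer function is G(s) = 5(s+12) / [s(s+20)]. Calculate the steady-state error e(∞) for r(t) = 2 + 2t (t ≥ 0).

2/3

The open loop has one pole at the origin → type 1 system. By superposition:
  • 2: tracked with zero error.
  • 2t: e_ss = 2/K_v with K_v=3 → 2/3.
Total e_ss = 2/3.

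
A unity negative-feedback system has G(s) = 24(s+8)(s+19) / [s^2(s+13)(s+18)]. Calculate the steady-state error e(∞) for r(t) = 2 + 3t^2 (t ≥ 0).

G(s) has two factors of s in the denominator, so the system is type 2. By superposition:
  • 2: tracked with zero error.
  • 3t^2: e_ss = 6/K_a with K_a=608/39 → 117/304.
Total e_ss = 117/304.

117/304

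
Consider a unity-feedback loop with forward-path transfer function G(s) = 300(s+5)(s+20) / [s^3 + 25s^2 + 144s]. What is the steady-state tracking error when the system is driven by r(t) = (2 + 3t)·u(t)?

0.0144

Factoring s from the denominator leaves a polynomial with constant term 144, so the system is type 1. By superposition:
  • 2: tracked with zero error.
  • 3t: e_ss = 3/K_v with K_v=625/3 → 0.0144.
Total e_ss = 0.0144.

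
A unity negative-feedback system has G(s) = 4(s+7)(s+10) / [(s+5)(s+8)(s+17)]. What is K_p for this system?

No free integrators in G(s): this is a type 0 system.
K_p = lim_{s→0} G(s) = 4·7·10 / (5·8·17) = 7/17.

7/17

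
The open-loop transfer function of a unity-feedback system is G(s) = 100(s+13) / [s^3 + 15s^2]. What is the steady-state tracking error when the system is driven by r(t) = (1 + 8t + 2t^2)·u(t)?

3/65

The denominator has no term below 15s^2 — 2 poles at s=0, type 2. By superposition:
  • 1: tracked with zero error.
  • 8t: tracked with zero error.
  • 2t^2: e_ss = 4/K_a with K_a=260/3 → 3/65.
Total e_ss = 3/65.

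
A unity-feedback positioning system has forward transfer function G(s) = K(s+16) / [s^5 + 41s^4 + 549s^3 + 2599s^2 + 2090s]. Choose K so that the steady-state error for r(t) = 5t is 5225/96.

12

Lowest-order denominator term is 2090s, so the open loop has 1 pole at the origin → type 1 system.
K_v = lim_{s→0} s·G(s) = K·16 / 2090 = (8/1045)·K.
e_ss = 5/K_v = 5225/96 ⇒ K_v = 96/1045 ⇒ K = (96/1045)/(8/1045) = 12.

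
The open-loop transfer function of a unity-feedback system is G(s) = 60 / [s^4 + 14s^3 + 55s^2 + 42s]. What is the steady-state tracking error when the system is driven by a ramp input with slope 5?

3.5

The denominator has no term below 42s — 1 pole at s=0, type 1.
K_v = lim_{s→0} s·G(s) = 60 / 42 = 10/7.
e_ss = 5/K_v = 5/(10/7) = 3.5.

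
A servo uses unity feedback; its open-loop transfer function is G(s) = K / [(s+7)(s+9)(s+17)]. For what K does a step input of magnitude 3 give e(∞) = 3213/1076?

5

G(s) has no factors of s in the denominator, so the system is type 0.
K_p = lim_{s→0} G(s) = K / (7·9·17) = (1/1071)·K.
e_ss = 3/(1 + K_p) = 3213/1076 ⇒ 1 + (1/1071)·K = 1076/1071 ⇒ K = 5.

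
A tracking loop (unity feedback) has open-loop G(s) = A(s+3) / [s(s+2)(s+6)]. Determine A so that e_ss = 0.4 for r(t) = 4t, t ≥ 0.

System type = 1 (one pole at s=0).
K_v = lim_{s→0} s·G(s) = A·3 / (2·6) = 0.25·A.
e_ss = 4/K_v = 0.4 ⇒ K_v = 10 ⇒ A = 10/0.25 = 40.

40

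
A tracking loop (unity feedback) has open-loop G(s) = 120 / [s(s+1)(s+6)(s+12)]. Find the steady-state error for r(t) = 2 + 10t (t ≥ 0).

6

One free integrator in G(s): this is a type 1 system. By superposition:
  • 2: tracked with zero error.
  • 10t: e_ss = 10/K_v with K_v=5/3 → 6.
Total e_ss = 6.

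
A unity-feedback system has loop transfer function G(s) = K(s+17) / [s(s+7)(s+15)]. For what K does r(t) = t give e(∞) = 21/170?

One free integrator in G(s): this is a type 1 system.
K_v = lim_{s→0} s·G(s) = K·17 / (7·15) = (17/105)·K.
e_ss = 1/K_v = 21/170 ⇒ K_v = 170/21 ⇒ K = (170/21)/(17/105) = 50.

50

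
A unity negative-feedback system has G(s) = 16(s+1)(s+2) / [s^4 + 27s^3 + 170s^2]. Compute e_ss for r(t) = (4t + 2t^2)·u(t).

21.25

Lowest-order denominator term is 170s^2, so the open loop has 2 poles at the origin → type 2 system. By superposition:
  • 4t: tracked with zero error.
  • 2t^2: e_ss = 4/K_a with K_a=16/85 → 21.25.
Total e_ss = 21.25.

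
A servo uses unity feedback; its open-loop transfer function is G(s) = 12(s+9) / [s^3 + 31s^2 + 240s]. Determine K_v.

Lowest-order denominator term is 240s, so the open loop has 1 pole at the origin → type 1 system.
K_v = lim_{s→0} s·G(s) = 12·9 / 240 = 0.45.

0.45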